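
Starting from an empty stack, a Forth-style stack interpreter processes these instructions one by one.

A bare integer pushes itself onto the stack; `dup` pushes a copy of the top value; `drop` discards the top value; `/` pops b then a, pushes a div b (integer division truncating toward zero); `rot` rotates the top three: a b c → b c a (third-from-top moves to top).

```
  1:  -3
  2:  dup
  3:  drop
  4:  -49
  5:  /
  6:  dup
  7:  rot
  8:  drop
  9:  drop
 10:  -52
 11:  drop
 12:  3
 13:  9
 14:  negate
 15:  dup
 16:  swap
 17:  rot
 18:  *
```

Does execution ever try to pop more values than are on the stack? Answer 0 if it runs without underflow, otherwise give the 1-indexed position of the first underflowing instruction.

7

-3   -> [-3]
dup  -> [-3, -3]
drop -> [-3]
-49  -> [-3, -49]
/    -> [0]
dup  -> [0, 0]
rot  — needs 3 operands, stack has 2 → underflow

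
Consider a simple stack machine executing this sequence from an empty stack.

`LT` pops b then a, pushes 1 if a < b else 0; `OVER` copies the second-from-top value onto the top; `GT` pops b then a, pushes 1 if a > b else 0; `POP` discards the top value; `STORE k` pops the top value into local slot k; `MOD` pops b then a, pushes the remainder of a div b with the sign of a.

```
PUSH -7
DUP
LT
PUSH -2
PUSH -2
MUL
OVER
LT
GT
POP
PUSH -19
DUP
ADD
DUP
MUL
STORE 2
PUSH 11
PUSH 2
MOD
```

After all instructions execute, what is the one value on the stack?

PUSH -7  → [-7]
DUP      → [-7, -7]
LT       → [0]
PUSH -2  → [0, -2]
PUSH -2  → [0, -2, -2]
MUL      → [0, 4]
OVER     → [0, 4, 0]
LT       → [0, 0]
GT       → [0]
POP      → []
PUSH -19 → [-19]
DUP      → [-19, -19]
ADD      → [-38]
DUP      → [-38, -38]
MUL      → [1444]
STORE 2  → []
PUSH 11  → [11]
PUSH 2   → [11, 2]
MOD      → [1]

1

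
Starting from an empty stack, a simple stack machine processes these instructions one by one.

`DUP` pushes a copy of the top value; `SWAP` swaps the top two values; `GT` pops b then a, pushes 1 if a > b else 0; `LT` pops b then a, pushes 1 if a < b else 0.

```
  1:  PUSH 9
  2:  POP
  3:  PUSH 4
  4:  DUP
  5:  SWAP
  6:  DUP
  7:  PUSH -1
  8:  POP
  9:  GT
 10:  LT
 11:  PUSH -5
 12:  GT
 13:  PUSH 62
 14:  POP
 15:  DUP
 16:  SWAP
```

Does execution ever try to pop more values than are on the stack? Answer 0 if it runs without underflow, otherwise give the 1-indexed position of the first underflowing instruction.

0

PUSH 9  → [9]
POP     → []
PUSH 4  → [4]
DUP     → [4, 4]
SWAP    → [4, 4]
DUP     → [4, 4, 4]
PUSH -1 → [4, 4, 4, -1]
POP     → [4, 4, 4]
GT      → [4, 0]
LT      → [0]
PUSH -5 → [0, -5]
GT      → [1]
PUSH 62 → [1, 62]
POP     → [1]
DUP     → [1, 1]
SWAP    → [1, 1]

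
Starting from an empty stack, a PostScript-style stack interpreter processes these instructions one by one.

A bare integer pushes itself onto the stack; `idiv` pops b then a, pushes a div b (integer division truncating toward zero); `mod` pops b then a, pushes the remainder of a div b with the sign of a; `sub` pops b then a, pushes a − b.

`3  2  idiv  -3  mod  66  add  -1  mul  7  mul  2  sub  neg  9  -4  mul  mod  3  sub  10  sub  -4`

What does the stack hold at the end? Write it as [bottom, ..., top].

3    -> [3]
2    -> [3, 2]
idiv -> [1]
-3   -> [1, -3]
mod  -> [1]
66   -> [1, 66]
add  -> [67]
-1   -> [67, -1]
mul  -> [-67]
7    -> [-67, 7]
mul  -> [-469]
2    -> [-469, 2]
sub  -> [-471]
neg  -> [471]
9    -> [471, 9]
-4   -> [471, 9, -4]
mul  -> [471, -36]
mod  -> [3]
3    -> [3, 3]
sub  -> [0]
10   -> [0, 10]
sub  -> [-10]
-4   -> [-10, -4]

[-10, -4]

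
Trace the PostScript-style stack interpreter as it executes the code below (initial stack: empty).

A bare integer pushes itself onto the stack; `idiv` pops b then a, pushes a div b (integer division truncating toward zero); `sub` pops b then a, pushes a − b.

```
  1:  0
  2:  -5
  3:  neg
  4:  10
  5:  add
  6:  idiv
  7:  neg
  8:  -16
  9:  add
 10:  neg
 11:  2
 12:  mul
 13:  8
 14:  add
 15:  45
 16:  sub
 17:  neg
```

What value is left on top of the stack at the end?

5

0    -> 0
-5   -> 0 -5
neg  -> 0 5
10   -> 0 5 10
add  -> 0 15
idiv -> 0
neg  -> 0
-16  -> 0 -16
add  -> -16
neg  -> 16
2    -> 16 2
mul  -> 32
8    -> 32 8
add  -> 40
45   -> 40 45
sub  -> -5
neg  -> 5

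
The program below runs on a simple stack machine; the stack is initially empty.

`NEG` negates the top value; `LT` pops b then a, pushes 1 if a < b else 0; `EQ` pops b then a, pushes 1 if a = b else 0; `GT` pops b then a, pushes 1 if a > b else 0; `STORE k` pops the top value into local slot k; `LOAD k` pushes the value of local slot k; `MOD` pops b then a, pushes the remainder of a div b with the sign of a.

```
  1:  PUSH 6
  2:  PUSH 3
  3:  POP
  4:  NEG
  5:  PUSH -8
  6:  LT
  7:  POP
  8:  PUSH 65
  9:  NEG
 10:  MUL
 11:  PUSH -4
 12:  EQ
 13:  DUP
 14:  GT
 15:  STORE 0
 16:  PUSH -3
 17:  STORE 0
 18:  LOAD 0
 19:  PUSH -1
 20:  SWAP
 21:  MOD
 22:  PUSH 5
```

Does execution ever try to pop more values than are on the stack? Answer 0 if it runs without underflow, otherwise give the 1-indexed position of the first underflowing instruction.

PUSH 6  → [6]
PUSH 3  → [6, 3]
POP     → [6]
NEG     → [-6]
PUSH -8 → [-6, -8]
LT      → [0]
POP     → []
PUSH 65 → [65]
NEG     → [-65]
MUL  — needs 2 operands, stack has 1 → underflow

10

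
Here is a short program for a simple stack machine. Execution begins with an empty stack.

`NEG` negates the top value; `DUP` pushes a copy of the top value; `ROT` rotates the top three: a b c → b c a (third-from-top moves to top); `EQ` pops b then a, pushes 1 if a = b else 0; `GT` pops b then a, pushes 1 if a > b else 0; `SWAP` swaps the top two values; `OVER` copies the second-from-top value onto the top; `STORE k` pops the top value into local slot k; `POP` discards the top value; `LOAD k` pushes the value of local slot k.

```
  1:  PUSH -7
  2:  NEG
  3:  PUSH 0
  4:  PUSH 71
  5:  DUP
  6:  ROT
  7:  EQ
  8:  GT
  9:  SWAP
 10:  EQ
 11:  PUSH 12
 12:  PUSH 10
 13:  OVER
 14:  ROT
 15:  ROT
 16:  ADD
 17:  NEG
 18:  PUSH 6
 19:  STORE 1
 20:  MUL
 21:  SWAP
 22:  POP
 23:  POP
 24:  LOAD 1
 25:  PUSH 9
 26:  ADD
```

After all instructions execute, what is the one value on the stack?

15

PUSH -7  [-7]
NEG      [7]
PUSH 0   [7, 0]
PUSH 71  [7, 0, 71]
DUP      [7, 0, 71, 71]
ROT      [7, 71, 71, 0]
EQ       [7, 71, 0]
GT       [7, 1]
SWAP     [1, 7]
EQ       [0]
PUSH 12  [0, 12]
PUSH 10  [0, 12, 10]
OVER     [0, 12, 10, 12]
ROT      [0, 10, 12, 12]
ROT      [0, 12, 12, 10]
ADD      [0, 12, 22]
NEG      [0, 12, -22]
PUSH 6   [0, 12, -22, 6]
STORE 1  [0, 12, -22]
MUL      [0, -264]
SWAP     [-264, 0]
POP      [-264]
POP      []
LOAD 1   [6]
PUSH 9   [6, 9]
ADD      [15]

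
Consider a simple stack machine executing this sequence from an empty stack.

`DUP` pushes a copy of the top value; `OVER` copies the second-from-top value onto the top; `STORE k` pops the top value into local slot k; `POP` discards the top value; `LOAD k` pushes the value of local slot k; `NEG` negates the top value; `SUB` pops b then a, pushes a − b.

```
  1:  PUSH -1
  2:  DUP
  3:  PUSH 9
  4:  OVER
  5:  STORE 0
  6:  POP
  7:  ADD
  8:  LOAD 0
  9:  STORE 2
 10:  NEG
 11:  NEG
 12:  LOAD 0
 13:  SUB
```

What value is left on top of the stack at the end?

-1

PUSH -1 → -1
DUP     → -1 -1
PUSH 9  → -1 -1 9
OVER    → -1 -1 9 -1
STORE 0 → -1 -1 9
POP     → -1 -1
ADD     → -2
LOAD 0  → -2 -1
STORE 2 → -2
NEG     → 2
NEG     → -2
LOAD 0  → -2 -1
SUB     → -1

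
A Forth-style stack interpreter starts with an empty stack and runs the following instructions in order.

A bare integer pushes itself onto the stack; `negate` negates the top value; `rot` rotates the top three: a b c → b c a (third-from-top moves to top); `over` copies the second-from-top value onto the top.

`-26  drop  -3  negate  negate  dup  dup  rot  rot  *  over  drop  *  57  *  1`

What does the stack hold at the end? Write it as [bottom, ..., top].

-26    : [-26]
drop   : []
-3     : [-3]
negate : [3]
negate : [-3]
dup    : [-3, -3]
dup    : [-3, -3, -3]
rot    : [-3, -3, -3]
rot    : [-3, -3, -3]
*      : [-3, 9]
over   : [-3, 9, -3]
drop   : [-3, 9]
*      : [-27]
57     : [-27, 57]
*      : [-1539]
1      : [-1539, 1]

[-1539, 1]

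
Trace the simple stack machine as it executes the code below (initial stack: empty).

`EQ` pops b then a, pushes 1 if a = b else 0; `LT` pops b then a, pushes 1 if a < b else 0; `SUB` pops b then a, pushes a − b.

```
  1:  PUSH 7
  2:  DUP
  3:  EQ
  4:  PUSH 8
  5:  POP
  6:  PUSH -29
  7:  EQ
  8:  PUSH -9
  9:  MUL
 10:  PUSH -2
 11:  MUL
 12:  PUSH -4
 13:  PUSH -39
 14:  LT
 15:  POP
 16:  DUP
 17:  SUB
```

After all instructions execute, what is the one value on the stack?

0

PUSH 7   → 7
DUP      → 7 7
EQ       → 1
PUSH 8   → 1 8
POP      → 1
PUSH -29 → 1 -29
EQ       → 0
PUSH -9  → 0 -9
MUL      → 0
PUSH -2  → 0 -2
MUL      → 0
PUSH -4  → 0 -4
PUSH -39 → 0 -4 -39
LT       → 0 0
POP      → 0
DUP      → 0 0
SUB      → 0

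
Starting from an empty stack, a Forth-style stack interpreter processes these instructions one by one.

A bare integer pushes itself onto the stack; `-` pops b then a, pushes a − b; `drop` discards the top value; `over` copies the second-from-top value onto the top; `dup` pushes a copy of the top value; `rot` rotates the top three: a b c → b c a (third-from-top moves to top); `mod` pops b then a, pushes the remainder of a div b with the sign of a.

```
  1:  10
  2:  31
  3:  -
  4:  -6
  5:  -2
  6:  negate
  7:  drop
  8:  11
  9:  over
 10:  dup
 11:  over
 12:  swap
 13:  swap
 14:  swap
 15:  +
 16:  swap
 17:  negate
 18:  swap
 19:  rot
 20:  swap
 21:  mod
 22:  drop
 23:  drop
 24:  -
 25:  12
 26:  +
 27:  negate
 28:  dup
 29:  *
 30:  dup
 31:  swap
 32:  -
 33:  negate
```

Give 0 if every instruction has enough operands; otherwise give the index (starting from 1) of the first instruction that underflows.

10     : 10
31     : 10 31
-      : -21
-6     : -21 -6
-2     : -21 -6 -2
negate : -21 -6 2
drop   : -21 -6
11     : -21 -6 11
over   : -21 -6 11 -6
dup    : -21 -6 11 -6 -6
over   : -21 -6 11 -6 -6 -6
swap   : -21 -6 11 -6 -6 -6
swap   : -21 -6 11 -6 -6 -6
swap   : -21 -6 11 -6 -6 -6
+      : -21 -6 11 -6 -12
swap   : -21 -6 11 -12 -6
negate : -21 -6 11 -12 6
swap   : -21 -6 11 6 -12
rot    : -21 -6 6 -12 11
swap   : -21 -6 6 11 -12
mod    : -21 -6 6 11
drop   : -21 -6 6
drop   : -21 -6
-      : -15
12     : -15 12
+      : -3
negate : 3
dup    : 3 3
*      : 9
dup    : 9 9
swap   : 9 9
-      : 0
negate : 0

0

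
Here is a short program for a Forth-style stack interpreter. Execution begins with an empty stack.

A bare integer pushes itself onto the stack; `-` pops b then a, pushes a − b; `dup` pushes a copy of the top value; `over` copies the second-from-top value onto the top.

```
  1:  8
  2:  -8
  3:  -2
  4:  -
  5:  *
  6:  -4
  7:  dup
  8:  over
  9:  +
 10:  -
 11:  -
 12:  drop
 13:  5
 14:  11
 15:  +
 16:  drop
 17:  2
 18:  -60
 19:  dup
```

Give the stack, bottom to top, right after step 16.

[]

8    → [8]
-8   → [8, -8]
-2   → [8, -8, -2]
-    → [8, -6]
*    → [-48]
-4   → [-48, -4]
dup  → [-48, -4, -4]
over → [-48, -4, -4, -4]
+    → [-48, -4, -8]
-    → [-48, 4]
-    → [-52]
drop → []
5    → [5]
11   → [5, 11]
+    → [16]
drop → []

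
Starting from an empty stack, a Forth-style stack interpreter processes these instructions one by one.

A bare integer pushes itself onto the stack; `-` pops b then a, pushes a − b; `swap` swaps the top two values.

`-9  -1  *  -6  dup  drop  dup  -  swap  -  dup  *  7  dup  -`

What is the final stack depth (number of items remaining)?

2

-9   : [-9]
-1   : [-9, -1]
*    : [9]
-6   : [9, -6]
dup  : [9, -6, -6]
drop : [9, -6]
dup  : [9, -6, -6]
-    : [9, 0]
swap : [0, 9]
-    : [-9]
dup  : [-9, -9]
*    : [81]
7    : [81, 7]
dup  : [81, 7, 7]
-    : [81, 0]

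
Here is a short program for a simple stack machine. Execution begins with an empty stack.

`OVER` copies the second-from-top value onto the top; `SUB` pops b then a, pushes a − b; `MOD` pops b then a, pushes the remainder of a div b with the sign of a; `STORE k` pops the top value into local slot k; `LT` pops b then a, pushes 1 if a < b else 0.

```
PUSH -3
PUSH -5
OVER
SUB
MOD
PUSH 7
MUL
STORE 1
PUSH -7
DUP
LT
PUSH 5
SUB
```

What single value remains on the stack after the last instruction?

PUSH -3 -> [-3]
PUSH -5 -> [-3, -5]
OVER    -> [-3, -5, -3]
SUB     -> [-3, -2]
MOD     -> [-1]
PUSH 7  -> [-1, 7]
MUL     -> [-7]
STORE 1 -> []
PUSH -7 -> [-7]
DUP     -> [-7, -7]
LT      -> [0]
PUSH 5  -> [0, 5]
SUB     -> [-5]

-5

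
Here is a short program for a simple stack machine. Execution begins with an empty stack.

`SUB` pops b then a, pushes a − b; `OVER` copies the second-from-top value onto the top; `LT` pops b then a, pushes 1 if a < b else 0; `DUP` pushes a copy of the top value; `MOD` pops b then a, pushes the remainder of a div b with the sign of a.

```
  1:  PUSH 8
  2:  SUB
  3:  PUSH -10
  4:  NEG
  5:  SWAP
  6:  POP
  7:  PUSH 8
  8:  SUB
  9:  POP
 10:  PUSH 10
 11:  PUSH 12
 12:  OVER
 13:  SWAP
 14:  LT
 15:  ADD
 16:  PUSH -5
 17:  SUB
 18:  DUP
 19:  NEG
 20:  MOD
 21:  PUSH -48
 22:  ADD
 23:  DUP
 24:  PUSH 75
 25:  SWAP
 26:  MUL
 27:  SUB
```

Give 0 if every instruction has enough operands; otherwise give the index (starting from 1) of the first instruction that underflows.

2

PUSH 8 → [8]
SUB  — needs 2 operands, stack has 1 → underflow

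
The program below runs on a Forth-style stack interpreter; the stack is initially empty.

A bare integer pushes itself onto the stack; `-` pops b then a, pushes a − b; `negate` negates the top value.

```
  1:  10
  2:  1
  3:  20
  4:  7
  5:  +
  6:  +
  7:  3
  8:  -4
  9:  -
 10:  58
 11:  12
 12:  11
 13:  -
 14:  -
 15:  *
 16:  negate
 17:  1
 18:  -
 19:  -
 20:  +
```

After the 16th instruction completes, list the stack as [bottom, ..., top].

10     : 10
1      : 10 1
20     : 10 1 20
7      : 10 1 20 7
+      : 10 1 27
+      : 10 28
3      : 10 28 3
-4     : 10 28 3 -4
-      : 10 28 7
58     : 10 28 7 58
12     : 10 28 7 58 12
11     : 10 28 7 58 12 11
-      : 10 28 7 58 1
-      : 10 28 7 57
*      : 10 28 399
negate : 10 28 -399

[10, 28, -399]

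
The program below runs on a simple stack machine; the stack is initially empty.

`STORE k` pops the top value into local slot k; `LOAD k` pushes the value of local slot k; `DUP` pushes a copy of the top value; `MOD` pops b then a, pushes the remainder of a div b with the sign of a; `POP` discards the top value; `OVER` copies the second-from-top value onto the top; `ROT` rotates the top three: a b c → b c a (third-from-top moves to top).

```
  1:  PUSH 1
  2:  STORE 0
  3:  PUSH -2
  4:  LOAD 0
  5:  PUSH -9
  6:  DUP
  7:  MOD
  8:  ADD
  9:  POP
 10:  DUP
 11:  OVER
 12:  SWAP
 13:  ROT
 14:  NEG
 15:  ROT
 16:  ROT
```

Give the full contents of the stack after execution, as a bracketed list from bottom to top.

PUSH 1  : [1]
STORE 0 : []
PUSH -2 : [-2]
LOAD 0  : [-2, 1]
PUSH -9 : [-2, 1, -9]
DUP     : [-2, 1, -9, -9]
MOD     : [-2, 1, 0]
ADD     : [-2, 1]
POP     : [-2]
DUP     : [-2, -2]
OVER    : [-2, -2, -2]
SWAP    : [-2, -2, -2]
ROT     : [-2, -2, -2]
NEG     : [-2, -2, 2]
ROT     : [-2, 2, -2]
ROT     : [2, -2, -2]

[2, -2, -2]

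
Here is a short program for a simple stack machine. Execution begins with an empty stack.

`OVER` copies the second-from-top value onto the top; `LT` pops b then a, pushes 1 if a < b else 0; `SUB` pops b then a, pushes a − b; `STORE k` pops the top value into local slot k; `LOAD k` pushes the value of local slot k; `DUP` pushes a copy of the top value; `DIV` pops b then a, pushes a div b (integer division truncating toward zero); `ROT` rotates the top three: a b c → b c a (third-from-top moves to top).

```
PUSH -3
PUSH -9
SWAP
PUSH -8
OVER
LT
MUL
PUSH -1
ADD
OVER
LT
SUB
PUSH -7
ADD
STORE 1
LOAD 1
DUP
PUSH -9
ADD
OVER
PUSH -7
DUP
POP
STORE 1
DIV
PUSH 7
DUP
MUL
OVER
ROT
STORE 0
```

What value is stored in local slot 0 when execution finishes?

PUSH -3 → [-3]
PUSH -9 → [-3, -9]
SWAP    → [-9, -3]
PUSH -8 → [-9, -3, -8]
OVER    → [-9, -3, -8, -3]
LT      → [-9, -3, 1]
MUL     → [-9, -3]
PUSH -1 → [-9, -3, -1]
ADD     → [-9, -4]
OVER    → [-9, -4, -9]
LT      → [-9, 0]
SUB     → [-9]
PUSH -7 → [-9, -7]
ADD     → [-16]
STORE 1 → []
LOAD 1  → [-16]
DUP     → [-16, -16]
PUSH -9 → [-16, -16, -9]
ADD     → [-16, -25]
OVER    → [-16, -25, -16]
PUSH -7 → [-16, -25, -16, -7]
DUP     → [-16, -25, -16, -7, -7]
POP     → [-16, -25, -16, -7]
STORE 1 → [-16, -25, -16]
DIV     → [-16, 1]
PUSH 7  → [-16, 1, 7]
DUP     → [-16, 1, 7, 7]
MUL     → [-16, 1, 49]
OVER    → [-16, 1, 49, 1]
ROT     → [-16, 49, 1, 1]
STORE 0 → [-16, 49, 1]

1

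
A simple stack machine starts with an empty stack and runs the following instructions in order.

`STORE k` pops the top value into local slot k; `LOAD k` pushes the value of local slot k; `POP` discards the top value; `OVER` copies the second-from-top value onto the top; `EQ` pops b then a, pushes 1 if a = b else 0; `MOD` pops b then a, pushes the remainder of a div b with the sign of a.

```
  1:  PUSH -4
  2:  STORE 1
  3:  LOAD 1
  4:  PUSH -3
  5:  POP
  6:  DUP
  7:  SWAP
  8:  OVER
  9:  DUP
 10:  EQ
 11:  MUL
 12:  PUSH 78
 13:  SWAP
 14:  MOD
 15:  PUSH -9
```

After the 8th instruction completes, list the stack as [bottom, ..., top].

PUSH -4 -> [-4]
STORE 1 -> []
LOAD 1  -> [-4]
PUSH -3 -> [-4, -3]
POP     -> [-4]
DUP     -> [-4, -4]
SWAP    -> [-4, -4]
OVER    -> [-4, -4, -4]

[-4, -4, -4]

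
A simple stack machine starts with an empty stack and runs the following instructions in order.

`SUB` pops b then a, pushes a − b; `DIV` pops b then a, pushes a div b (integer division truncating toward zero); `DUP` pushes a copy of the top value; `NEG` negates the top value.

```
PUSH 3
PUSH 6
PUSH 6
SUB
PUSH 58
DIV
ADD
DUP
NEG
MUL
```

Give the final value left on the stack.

-9

PUSH 3   [3]
PUSH 6   [3, 6]
PUSH 6   [3, 6, 6]
SUB      [3, 0]
PUSH 58  [3, 0, 58]
DIV      [3, 0]
ADD      [3]
DUP      [3, 3]
NEG      [3, -3]
MUL      [-9]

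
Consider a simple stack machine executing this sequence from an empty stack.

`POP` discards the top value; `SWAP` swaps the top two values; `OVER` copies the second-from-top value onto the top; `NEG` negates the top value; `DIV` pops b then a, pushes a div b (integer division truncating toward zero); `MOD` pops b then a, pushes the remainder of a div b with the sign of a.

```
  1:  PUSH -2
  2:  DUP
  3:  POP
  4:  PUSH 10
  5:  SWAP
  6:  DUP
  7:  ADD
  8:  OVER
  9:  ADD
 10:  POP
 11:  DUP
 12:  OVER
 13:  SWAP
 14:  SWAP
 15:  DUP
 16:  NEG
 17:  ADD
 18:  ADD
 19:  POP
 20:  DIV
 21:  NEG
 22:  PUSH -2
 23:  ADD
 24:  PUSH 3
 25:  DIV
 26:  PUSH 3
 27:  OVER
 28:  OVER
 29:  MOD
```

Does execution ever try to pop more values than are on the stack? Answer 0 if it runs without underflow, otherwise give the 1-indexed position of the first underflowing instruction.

PUSH -2 : -2
DUP     : -2 -2
POP     : -2
PUSH 10 : -2 10
SWAP    : 10 -2
DUP     : 10 -2 -2
ADD     : 10 -4
OVER    : 10 -4 10
ADD     : 10 6
POP     : 10
DUP     : 10 10
OVER    : 10 10 10
SWAP    : 10 10 10
SWAP    : 10 10 10
DUP     : 10 10 10 10
NEG     : 10 10 10 -10
ADD     : 10 10 0
ADD     : 10 10
POP     : 10
DIV  — needs 2 operands, stack has 1 → underflow

20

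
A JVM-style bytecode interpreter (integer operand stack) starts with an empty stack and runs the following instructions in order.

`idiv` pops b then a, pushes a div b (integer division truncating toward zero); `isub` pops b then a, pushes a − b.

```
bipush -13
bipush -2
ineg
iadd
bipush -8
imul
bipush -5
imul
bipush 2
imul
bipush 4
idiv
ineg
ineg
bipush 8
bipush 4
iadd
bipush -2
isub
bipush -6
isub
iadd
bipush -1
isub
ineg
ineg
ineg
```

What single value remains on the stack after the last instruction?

199

bipush -13 -> [-13]
bipush -2  -> [-13, -2]
ineg       -> [-13, 2]
iadd       -> [-11]
bipush -8  -> [-11, -8]
imul       -> [88]
bipush -5  -> [88, -5]
imul       -> [-440]
bipush 2   -> [-440, 2]
imul       -> [-880]
bipush 4   -> [-880, 4]
idiv       -> [-220]
ineg       -> [220]
ineg       -> [-220]
bipush 8   -> [-220, 8]
bipush 4   -> [-220, 8, 4]
iadd       -> [-220, 12]
bipush -2  -> [-220, 12, -2]
isub       -> [-220, 14]
bipush -6  -> [-220, 14, -6]
isub       -> [-220, 20]
iadd       -> [-200]
bipush -1  -> [-200, -1]
isub       -> [-199]
ineg       -> [199]
ineg       -> [-199]
ineg       -> [199]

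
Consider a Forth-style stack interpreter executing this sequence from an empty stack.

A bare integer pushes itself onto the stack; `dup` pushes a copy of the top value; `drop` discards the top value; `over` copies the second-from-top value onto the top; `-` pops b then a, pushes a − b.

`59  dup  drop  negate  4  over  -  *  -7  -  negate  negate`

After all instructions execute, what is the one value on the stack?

-3710

59     -> 59
dup    -> 59 59
drop   -> 59
negate -> -59
4      -> -59 4
over   -> -59 4 -59
-      -> -59 63
*      -> -3717
-7     -> -3717 -7
-      -> -3710
negate -> 3710
negate -> -3710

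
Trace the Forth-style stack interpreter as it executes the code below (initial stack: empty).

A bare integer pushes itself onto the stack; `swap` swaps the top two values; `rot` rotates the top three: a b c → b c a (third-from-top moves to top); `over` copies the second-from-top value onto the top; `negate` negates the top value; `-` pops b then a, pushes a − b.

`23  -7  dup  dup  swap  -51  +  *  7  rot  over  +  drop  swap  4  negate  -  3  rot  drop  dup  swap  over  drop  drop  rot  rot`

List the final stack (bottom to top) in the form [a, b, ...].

23     -> [23]
-7     -> [23, -7]
dup    -> [23, -7, -7]
dup    -> [23, -7, -7, -7]
swap   -> [23, -7, -7, -7]
-51    -> [23, -7, -7, -7, -51]
+      -> [23, -7, -7, -58]
*      -> [23, -7, 406]
7      -> [23, -7, 406, 7]
rot    -> [23, 406, 7, -7]
over   -> [23, 406, 7, -7, 7]
+      -> [23, 406, 7, 0]
drop   -> [23, 406, 7]
swap   -> [23, 7, 406]
4      -> [23, 7, 406, 4]
negate -> [23, 7, 406, -4]
-      -> [23, 7, 410]
3      -> [23, 7, 410, 3]
rot    -> [23, 410, 3, 7]
drop   -> [23, 410, 3]
dup    -> [23, 410, 3, 3]
swap   -> [23, 410, 3, 3]
over   -> [23, 410, 3, 3, 3]
drop   -> [23, 410, 3, 3]
drop   -> [23, 410, 3]
rot    -> [410, 3, 23]
rot    -> [3, 23, 410]

[3, 23, 410]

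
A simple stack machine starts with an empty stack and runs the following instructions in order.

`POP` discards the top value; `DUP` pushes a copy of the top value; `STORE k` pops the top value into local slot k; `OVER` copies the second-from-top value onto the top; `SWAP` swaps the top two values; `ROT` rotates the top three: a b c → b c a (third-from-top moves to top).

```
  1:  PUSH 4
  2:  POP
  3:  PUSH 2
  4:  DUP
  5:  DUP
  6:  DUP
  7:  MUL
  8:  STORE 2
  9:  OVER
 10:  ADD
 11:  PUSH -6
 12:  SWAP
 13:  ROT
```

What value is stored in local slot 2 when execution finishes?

PUSH 4   4
POP      (empty)
PUSH 2   2
DUP      2 2
DUP      2 2 2
DUP      2 2 2 2
MUL      2 2 4
STORE 2  2 2
OVER     2 2 2
ADD      2 4
PUSH -6  2 4 -6
SWAP     2 -6 4
ROT      -6 4 2

4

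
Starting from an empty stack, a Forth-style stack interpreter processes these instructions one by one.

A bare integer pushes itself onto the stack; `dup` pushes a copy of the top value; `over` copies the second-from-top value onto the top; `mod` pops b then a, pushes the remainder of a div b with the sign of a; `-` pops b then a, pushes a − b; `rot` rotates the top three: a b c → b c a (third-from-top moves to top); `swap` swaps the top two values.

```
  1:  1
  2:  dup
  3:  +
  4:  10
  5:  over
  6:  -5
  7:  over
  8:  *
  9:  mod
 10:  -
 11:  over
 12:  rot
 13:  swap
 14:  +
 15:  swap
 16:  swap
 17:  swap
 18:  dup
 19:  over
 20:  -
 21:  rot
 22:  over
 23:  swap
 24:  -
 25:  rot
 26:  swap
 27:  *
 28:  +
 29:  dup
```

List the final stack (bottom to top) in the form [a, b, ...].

1     [1]
dup   [1, 1]
+     [2]
10    [2, 10]
over  [2, 10, 2]
-5    [2, 10, 2, -5]
over  [2, 10, 2, -5, 2]
*     [2, 10, 2, -10]
mod   [2, 10, 2]
-     [2, 8]
over  [2, 8, 2]
rot   [8, 2, 2]
swap  [8, 2, 2]
+     [8, 4]
swap  [4, 8]
swap  [8, 4]
swap  [4, 8]
dup   [4, 8, 8]
over  [4, 8, 8, 8]
-     [4, 8, 0]
rot   [8, 0, 4]
over  [8, 0, 4, 0]
swap  [8, 0, 0, 4]
-     [8, 0, -4]
rot   [0, -4, 8]
swap  [0, 8, -4]
*     [0, -32]
+     [-32]
dup   [-32, -32]

[-32, -32]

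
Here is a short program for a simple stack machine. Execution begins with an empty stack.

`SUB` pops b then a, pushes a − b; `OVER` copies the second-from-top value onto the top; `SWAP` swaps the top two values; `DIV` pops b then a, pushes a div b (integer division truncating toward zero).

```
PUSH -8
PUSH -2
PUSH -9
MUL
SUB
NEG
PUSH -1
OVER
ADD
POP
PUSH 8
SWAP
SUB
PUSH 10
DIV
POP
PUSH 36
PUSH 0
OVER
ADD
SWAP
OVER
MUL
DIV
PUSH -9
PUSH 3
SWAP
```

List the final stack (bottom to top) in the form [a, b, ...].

[0, 3, -9]

PUSH -8 : -8
PUSH -2 : -8 -2
PUSH -9 : -8 -2 -9
MUL     : -8 18
SUB     : -26
NEG     : 26
PUSH -1 : 26 -1
OVER    : 26 -1 26
ADD     : 26 25
POP     : 26
PUSH 8  : 26 8
SWAP    : 8 26
SUB     : -18
PUSH 10 : -18 10
DIV     : -1
POP     : (empty)
PUSH 36 : 36
PUSH 0  : 36 0
OVER    : 36 0 36
ADD     : 36 36
SWAP    : 36 36
OVER    : 36 36 36
MUL     : 36 1296
DIV     : 0
PUSH -9 : 0 -9
PUSH 3  : 0 -9 3
SWAP    : 0 3 -9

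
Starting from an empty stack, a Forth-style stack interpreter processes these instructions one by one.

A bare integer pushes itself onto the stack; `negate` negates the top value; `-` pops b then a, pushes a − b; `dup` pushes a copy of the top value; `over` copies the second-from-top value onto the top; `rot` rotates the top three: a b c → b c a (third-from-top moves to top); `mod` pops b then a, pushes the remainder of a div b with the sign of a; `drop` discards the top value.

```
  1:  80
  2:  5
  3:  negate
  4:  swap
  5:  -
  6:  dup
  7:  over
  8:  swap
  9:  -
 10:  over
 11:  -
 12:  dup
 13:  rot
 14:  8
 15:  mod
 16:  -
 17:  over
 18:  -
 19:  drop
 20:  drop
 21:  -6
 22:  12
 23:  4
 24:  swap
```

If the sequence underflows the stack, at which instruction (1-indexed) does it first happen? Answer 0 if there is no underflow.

80     -> 80
5      -> 80 5
negate -> 80 -5
swap   -> -5 80
-      -> -85
dup    -> -85 -85
over   -> -85 -85 -85
swap   -> -85 -85 -85
-      -> -85 0
over   -> -85 0 -85
-      -> -85 85
dup    -> -85 85 85
rot    -> 85 85 -85
8      -> 85 85 -85 8
mod    -> 85 85 -5
-      -> 85 90
over   -> 85 90 85
-      -> 85 5
drop   -> 85
drop   -> (empty)
-6     -> -6
12     -> -6 12
4      -> -6 12 4
swap   -> -6 4 12

0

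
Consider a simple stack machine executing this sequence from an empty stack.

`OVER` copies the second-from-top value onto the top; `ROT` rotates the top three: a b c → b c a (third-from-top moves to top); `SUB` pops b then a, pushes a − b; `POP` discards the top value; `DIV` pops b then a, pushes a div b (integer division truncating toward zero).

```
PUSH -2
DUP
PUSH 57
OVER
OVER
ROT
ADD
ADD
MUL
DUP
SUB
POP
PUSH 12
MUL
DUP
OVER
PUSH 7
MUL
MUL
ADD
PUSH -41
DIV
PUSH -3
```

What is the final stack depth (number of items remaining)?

2

PUSH -2  : -2
DUP      : -2 -2
PUSH 57  : -2 -2 57
OVER     : -2 -2 57 -2
OVER     : -2 -2 57 -2 57
ROT      : -2 -2 -2 57 57
ADD      : -2 -2 -2 114
ADD      : -2 -2 112
MUL      : -2 -224
DUP      : -2 -224 -224
SUB      : -2 0
POP      : -2
PUSH 12  : -2 12
MUL      : -24
DUP      : -24 -24
OVER     : -24 -24 -24
PUSH 7   : -24 -24 -24 7
MUL      : -24 -24 -168
MUL      : -24 4032
ADD      : 4008
PUSH -41 : 4008 -41
DIV      : -97
PUSH -3  : -97 -3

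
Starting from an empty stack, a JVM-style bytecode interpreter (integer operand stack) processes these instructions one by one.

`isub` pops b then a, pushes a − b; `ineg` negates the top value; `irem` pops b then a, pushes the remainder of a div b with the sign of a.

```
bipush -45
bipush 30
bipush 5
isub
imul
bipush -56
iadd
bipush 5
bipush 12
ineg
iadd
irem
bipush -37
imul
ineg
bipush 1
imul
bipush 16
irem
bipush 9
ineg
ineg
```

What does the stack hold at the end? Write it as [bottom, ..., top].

bipush -45 → [-45]
bipush 30  → [-45, 30]
bipush 5   → [-45, 30, 5]
isub       → [-45, 25]
imul       → [-1125]
bipush -56 → [-1125, -56]
iadd       → [-1181]
bipush 5   → [-1181, 5]
bipush 12  → [-1181, 5, 12]
ineg       → [-1181, 5, -12]
iadd       → [-1181, -7]
irem       → [-5]
bipush -37 → [-5, -37]
imul       → [185]
ineg       → [-185]
bipush 1   → [-185, 1]
imul       → [-185]
bipush 16  → [-185, 16]
irem       → [-9]
bipush 9   → [-9, 9]
ineg       → [-9, -9]
ineg       → [-9, 9]

[-9, 9]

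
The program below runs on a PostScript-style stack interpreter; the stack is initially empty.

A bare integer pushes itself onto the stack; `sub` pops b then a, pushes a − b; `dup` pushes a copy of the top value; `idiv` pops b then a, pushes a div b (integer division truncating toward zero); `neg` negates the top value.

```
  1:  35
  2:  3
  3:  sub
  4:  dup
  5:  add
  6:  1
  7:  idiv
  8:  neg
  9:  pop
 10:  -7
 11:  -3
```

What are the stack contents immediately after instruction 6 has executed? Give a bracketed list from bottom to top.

35  -> 35
3   -> 35 3
sub -> 32
dup -> 32 32
add -> 64
1   -> 64 1

[64, 1]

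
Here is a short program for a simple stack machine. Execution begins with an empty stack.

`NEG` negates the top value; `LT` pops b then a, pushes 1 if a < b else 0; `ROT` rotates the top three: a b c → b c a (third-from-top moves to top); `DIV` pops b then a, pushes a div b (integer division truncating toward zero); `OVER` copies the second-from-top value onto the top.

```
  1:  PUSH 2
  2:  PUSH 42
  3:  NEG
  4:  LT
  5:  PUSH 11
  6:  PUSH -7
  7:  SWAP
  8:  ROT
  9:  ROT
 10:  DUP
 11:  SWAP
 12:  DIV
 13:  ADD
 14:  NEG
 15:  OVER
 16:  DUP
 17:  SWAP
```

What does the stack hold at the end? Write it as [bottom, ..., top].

[11, -1, 11, 11]

PUSH 2   2
PUSH 42  2 42
NEG      2 -42
LT       0
PUSH 11  0 11
PUSH -7  0 11 -7
SWAP     0 -7 11
ROT      -7 11 0
ROT      11 0 -7
DUP      11 0 -7 -7
SWAP     11 0 -7 -7
DIV      11 0 1
ADD      11 1
NEG      11 -1
OVER     11 -1 11
DUP      11 -1 11 11
SWAP     11 -1 11 11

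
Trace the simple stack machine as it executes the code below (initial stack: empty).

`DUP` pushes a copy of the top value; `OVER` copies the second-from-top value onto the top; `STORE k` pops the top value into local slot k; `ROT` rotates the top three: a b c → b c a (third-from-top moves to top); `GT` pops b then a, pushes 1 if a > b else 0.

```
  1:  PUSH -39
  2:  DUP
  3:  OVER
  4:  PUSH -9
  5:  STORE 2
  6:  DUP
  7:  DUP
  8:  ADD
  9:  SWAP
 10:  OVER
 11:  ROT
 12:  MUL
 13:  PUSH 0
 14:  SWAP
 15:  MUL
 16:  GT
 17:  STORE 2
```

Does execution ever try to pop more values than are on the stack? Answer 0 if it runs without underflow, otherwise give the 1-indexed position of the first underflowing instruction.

PUSH -39 -> -39
DUP      -> -39 -39
OVER     -> -39 -39 -39
PUSH -9  -> -39 -39 -39 -9
STORE 2  -> -39 -39 -39
DUP      -> -39 -39 -39 -39
DUP      -> -39 -39 -39 -39 -39
ADD      -> -39 -39 -39 -78
SWAP     -> -39 -39 -78 -39
OVER     -> -39 -39 -78 -39 -78
ROT      -> -39 -39 -39 -78 -78
MUL      -> -39 -39 -39 6084
PUSH 0   -> -39 -39 -39 6084 0
SWAP     -> -39 -39 -39 0 6084
MUL      -> -39 -39 -39 0
GT       -> -39 -39 0
STORE 2  -> -39 -39

0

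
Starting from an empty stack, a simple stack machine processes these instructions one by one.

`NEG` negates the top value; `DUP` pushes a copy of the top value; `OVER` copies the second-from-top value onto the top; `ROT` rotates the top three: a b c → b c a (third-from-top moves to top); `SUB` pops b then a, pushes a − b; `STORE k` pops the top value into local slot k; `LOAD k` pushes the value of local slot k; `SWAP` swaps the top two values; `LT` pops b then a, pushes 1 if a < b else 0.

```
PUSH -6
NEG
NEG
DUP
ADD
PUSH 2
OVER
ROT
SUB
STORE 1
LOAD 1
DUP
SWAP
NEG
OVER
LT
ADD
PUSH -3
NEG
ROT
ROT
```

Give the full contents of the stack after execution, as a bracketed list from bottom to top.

PUSH -6 -> [-6]
NEG     -> [6]
NEG     -> [-6]
DUP     -> [-6, -6]
ADD     -> [-12]
PUSH 2  -> [-12, 2]
OVER    -> [-12, 2, -12]
ROT     -> [2, -12, -12]
SUB     -> [2, 0]
STORE 1 -> [2]
LOAD 1  -> [2, 0]
DUP     -> [2, 0, 0]
SWAP    -> [2, 0, 0]
NEG     -> [2, 0, 0]
OVER    -> [2, 0, 0, 0]
LT      -> [2, 0, 0]
ADD     -> [2, 0]
PUSH -3 -> [2, 0, -3]
NEG     -> [2, 0, 3]
ROT     -> [0, 3, 2]
ROT     -> [3, 2, 0]

[3, 2, 0]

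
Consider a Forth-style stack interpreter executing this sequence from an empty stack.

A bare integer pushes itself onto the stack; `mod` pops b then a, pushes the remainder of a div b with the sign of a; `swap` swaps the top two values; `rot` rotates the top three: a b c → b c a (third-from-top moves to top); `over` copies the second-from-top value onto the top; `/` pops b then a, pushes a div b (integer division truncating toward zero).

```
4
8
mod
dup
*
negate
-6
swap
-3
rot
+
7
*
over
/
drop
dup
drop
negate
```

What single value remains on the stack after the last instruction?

4      : 4
8      : 4 8
mod    : 4
dup    : 4 4
*      : 16
negate : -16
-6     : -16 -6
swap   : -6 -16
-3     : -6 -16 -3
rot    : -16 -3 -6
+      : -16 -9
7      : -16 -9 7
*      : -16 -63
over   : -16 -63 -16
/      : -16 3
drop   : -16
dup    : -16 -16
drop   : -16
negate : 16

16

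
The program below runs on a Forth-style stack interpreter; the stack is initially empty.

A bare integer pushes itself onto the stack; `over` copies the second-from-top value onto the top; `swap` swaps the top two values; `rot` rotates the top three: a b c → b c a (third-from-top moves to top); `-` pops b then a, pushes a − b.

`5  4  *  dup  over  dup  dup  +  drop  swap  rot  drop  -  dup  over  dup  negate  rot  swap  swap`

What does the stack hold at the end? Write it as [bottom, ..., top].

5       5
4       5 4
*       20
dup     20 20
over    20 20 20
dup     20 20 20 20
dup     20 20 20 20 20
+       20 20 20 40
drop    20 20 20
swap    20 20 20
rot     20 20 20
drop    20 20
-       0
dup     0 0
over    0 0 0
dup     0 0 0 0
negate  0 0 0 0
rot     0 0 0 0
swap    0 0 0 0
swap    0 0 0 0

[0, 0, 0, 0]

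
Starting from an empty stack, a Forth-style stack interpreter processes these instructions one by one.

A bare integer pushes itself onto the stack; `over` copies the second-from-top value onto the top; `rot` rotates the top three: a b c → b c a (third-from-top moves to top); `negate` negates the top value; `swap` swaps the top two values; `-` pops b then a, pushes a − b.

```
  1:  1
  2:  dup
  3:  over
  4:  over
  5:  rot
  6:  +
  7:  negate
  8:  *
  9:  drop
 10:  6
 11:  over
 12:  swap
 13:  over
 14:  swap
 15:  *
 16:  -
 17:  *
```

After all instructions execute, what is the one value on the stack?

1      : 1
dup    : 1 1
over   : 1 1 1
over   : 1 1 1 1
rot    : 1 1 1 1
+      : 1 1 2
negate : 1 1 -2
*      : 1 -2
drop   : 1
6      : 1 6
over   : 1 6 1
swap   : 1 1 6
over   : 1 1 6 1
swap   : 1 1 1 6
*      : 1 1 6
-      : 1 -5
*      : -5

-5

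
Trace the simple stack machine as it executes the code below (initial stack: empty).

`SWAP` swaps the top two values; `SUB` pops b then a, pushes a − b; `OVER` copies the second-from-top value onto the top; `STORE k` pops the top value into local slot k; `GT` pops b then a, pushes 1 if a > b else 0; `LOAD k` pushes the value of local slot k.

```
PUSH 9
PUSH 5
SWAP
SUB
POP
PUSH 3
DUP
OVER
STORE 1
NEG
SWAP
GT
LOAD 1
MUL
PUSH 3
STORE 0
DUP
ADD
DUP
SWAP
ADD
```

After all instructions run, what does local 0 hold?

PUSH 9  : 9
PUSH 5  : 9 5
SWAP    : 5 9
SUB     : -4
POP     : (empty)
PUSH 3  : 3
DUP     : 3 3
OVER    : 3 3 3
STORE 1 : 3 3
NEG     : 3 -3
SWAP    : -3 3
GT      : 0
LOAD 1  : 0 3
MUL     : 0
PUSH 3  : 0 3
STORE 0 : 0
DUP     : 0 0
ADD     : 0
DUP     : 0 0
SWAP    : 0 0
ADD     : 0

3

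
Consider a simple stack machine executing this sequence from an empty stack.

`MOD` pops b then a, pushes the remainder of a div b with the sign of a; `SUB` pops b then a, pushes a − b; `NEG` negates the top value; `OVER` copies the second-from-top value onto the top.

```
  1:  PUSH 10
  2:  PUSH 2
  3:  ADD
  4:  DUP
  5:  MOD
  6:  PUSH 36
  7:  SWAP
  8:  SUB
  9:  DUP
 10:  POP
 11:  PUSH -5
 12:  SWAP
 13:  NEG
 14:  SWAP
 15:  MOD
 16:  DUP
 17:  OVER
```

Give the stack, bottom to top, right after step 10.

[36]

PUSH 10 -> [10]
PUSH 2  -> [10, 2]
ADD     -> [12]
DUP     -> [12, 12]
MOD     -> [0]
PUSH 36 -> [0, 36]
SWAP    -> [36, 0]
SUB     -> [36]
DUP     -> [36, 36]
POP     -> [36]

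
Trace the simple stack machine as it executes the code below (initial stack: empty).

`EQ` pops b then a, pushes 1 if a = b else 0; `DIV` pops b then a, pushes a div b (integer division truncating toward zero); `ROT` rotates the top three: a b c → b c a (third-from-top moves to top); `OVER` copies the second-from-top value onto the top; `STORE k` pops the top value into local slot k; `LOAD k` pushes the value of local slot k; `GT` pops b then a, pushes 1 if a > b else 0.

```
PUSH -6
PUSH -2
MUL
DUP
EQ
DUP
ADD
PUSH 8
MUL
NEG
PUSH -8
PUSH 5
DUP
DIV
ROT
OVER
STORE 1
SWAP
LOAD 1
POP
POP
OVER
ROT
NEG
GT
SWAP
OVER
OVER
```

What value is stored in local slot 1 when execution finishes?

PUSH -6  -6
PUSH -2  -6 -2
MUL      12
DUP      12 12
EQ       1
DUP      1 1
ADD      2
PUSH 8   2 8
MUL      16
NEG      -16
PUSH -8  -16 -8
PUSH 5   -16 -8 5
DUP      -16 -8 5 5
DIV      -16 -8 1
ROT      -8 1 -16
OVER     -8 1 -16 1
STORE 1  -8 1 -16
SWAP     -8 -16 1
LOAD 1   -8 -16 1 1
POP      -8 -16 1
POP      -8 -16
OVER     -8 -16 -8
ROT      -16 -8 -8
NEG      -16 -8 8
GT       -16 0
SWAP     0 -16
OVER     0 -16 0
OVER     0 -16 0 -16

1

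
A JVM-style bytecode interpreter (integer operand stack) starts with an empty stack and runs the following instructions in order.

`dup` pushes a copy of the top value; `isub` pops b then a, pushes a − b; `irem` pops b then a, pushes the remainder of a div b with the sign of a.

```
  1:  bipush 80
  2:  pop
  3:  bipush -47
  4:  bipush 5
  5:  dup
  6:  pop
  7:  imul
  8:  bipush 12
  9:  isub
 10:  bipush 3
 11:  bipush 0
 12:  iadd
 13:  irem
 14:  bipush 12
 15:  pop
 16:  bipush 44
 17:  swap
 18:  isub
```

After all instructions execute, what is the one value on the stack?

bipush 80  -> [80]
pop        -> []
bipush -47 -> [-47]
bipush 5   -> [-47, 5]
dup        -> [-47, 5, 5]
pop        -> [-47, 5]
imul       -> [-235]
bipush 12  -> [-235, 12]
isub       -> [-247]
bipush 3   -> [-247, 3]
bipush 0   -> [-247, 3, 0]
iadd       -> [-247, 3]
irem       -> [-1]
bipush 12  -> [-1, 12]
pop        -> [-1]
bipush 44  -> [-1, 44]
swap       -> [44, -1]
isub       -> [45]

45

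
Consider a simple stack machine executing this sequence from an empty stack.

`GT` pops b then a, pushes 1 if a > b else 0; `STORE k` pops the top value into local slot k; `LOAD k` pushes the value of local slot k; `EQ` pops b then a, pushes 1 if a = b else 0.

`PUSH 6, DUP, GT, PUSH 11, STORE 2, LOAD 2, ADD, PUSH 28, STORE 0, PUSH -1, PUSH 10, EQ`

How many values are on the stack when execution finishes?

PUSH 6  : 6
DUP     : 6 6
GT      : 0
PUSH 11 : 0 11
STORE 2 : 0
LOAD 2  : 0 11
ADD     : 11
PUSH 28 : 11 28
STORE 0 : 11
PUSH -1 : 11 -1
PUSH 10 : 11 -1 10
EQ      : 11 0

2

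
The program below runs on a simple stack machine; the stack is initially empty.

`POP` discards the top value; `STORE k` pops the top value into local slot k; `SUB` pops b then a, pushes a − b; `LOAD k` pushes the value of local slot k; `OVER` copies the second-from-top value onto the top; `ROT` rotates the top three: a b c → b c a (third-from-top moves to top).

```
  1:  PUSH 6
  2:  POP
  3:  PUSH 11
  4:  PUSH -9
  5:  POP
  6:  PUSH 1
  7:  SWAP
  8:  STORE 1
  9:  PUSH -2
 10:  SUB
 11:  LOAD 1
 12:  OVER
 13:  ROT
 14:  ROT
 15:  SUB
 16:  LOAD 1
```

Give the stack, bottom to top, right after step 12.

PUSH 6  -> [6]
POP     -> []
PUSH 11 -> [11]
PUSH -9 -> [11, -9]
POP     -> [11]
PUSH 1  -> [11, 1]
SWAP    -> [1, 11]
STORE 1 -> [1]
PUSH -2 -> [1, -2]
SUB     -> [3]
LOAD 1  -> [3, 11]
OVER    -> [3, 11, 3]

[3, 11, 3]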